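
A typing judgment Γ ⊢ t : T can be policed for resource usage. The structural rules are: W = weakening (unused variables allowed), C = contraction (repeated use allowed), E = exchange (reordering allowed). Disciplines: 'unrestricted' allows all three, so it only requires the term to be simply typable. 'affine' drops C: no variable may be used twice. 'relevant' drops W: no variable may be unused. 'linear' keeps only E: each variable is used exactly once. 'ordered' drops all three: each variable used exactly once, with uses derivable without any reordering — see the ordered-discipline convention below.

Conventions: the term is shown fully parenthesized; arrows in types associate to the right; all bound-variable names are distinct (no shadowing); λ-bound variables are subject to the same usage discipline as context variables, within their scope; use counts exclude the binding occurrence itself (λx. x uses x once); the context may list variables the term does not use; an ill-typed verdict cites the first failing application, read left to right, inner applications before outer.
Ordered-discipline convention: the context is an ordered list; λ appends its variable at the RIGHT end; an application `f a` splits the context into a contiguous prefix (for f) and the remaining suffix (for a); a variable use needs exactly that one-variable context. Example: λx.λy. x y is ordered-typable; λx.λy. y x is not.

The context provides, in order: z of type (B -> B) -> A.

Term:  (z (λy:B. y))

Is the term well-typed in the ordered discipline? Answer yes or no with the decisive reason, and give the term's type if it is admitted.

yes — z, y once each; derivable with no W/C/E; term : A
usage: z ×1, y (bound) ×1
use order (left to right): z, y
typing: well-typed at A
across the five disciplines: ordered ✓; linear ✓; affine ✓; relevant ✓; unrestricted ✓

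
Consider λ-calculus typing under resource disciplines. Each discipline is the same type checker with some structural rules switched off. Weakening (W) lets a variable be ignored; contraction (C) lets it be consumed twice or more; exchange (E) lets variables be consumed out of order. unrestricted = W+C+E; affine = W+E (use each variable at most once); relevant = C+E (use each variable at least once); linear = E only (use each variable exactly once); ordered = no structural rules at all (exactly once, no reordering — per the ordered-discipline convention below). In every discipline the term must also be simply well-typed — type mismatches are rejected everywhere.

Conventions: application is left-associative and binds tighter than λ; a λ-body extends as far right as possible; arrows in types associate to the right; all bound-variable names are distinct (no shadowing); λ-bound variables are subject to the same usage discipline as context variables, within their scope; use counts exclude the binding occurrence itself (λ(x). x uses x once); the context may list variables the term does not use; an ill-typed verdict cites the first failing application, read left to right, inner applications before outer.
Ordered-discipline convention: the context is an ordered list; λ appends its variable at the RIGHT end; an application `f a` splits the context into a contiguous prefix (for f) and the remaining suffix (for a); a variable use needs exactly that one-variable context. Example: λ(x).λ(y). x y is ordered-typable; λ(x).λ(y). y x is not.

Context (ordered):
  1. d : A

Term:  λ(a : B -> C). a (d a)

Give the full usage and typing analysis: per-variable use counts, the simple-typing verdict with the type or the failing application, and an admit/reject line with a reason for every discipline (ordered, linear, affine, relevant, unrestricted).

variable uses: d ×1; a (bound) ×2
order of uses: a, d, a
typing: ill-typed: non-function type A applied to an argument
ordered: ✗, the type mismatch rejects it
linear: ✗, not simply typable
affine: ✗, fails simple typing
relevant: ✗, a type mismatch blocks all five
unrestricted: ✗, the type mismatch rejects it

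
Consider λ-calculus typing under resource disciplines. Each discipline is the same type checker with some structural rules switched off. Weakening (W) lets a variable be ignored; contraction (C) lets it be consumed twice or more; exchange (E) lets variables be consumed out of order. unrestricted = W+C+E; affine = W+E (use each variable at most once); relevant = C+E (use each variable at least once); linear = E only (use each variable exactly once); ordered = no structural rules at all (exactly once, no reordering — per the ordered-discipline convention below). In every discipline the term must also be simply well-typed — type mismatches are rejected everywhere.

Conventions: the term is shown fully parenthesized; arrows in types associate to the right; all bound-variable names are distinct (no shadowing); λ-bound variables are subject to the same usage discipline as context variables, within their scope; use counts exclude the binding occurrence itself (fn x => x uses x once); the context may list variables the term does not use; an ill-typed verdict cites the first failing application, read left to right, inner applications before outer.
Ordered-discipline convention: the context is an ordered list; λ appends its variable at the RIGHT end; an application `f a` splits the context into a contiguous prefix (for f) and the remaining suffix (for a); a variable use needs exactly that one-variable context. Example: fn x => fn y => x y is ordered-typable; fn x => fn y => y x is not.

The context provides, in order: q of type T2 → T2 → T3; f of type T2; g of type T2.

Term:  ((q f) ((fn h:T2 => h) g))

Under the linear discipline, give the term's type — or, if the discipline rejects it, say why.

term : T3
usage: q=1, f=1, g=1, h (λ-bound)=1
uses in reading order: q, f, h, g
typing: well-typed at T3
summary: ordered ✓ · linear ✓ · affine ✓ · relevant ✓ · unrestricted ✓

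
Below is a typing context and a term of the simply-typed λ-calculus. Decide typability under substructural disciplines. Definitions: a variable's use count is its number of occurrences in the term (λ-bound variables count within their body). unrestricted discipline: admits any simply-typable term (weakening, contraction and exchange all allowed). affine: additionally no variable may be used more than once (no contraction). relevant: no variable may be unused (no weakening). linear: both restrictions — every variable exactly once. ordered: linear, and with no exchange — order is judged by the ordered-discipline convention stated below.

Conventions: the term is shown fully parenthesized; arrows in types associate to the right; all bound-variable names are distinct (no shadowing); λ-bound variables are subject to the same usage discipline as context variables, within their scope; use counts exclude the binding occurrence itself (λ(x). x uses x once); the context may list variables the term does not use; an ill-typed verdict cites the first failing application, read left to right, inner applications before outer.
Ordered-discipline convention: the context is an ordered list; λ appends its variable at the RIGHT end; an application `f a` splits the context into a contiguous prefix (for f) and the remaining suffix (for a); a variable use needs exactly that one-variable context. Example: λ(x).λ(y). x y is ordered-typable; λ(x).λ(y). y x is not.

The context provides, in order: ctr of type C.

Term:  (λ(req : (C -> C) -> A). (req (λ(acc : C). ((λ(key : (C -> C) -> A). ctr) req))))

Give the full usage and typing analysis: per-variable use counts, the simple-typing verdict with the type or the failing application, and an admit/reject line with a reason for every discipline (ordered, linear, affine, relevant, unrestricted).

variable uses: ctr=1, req (bound)=2, acc (bound)=0, key (bound)=0
use order (left to right): req, ctr, req
typing: ✓ — ((C -> C) -> A) -> A
ordered: ✗ — req ×2 used more than once (contraction); unused: acc, key — weakening required
linear: ✗ — req ×2 used more than once (contraction); unused: acc, key — weakening required
affine: ✗ — req ×2 used more than once (contraction)
relevant: ✗ — unused: acc, key — weakening required
unrestricted: ✓ — well-typed at ((C -> C) -> A) -> A; no restrictions here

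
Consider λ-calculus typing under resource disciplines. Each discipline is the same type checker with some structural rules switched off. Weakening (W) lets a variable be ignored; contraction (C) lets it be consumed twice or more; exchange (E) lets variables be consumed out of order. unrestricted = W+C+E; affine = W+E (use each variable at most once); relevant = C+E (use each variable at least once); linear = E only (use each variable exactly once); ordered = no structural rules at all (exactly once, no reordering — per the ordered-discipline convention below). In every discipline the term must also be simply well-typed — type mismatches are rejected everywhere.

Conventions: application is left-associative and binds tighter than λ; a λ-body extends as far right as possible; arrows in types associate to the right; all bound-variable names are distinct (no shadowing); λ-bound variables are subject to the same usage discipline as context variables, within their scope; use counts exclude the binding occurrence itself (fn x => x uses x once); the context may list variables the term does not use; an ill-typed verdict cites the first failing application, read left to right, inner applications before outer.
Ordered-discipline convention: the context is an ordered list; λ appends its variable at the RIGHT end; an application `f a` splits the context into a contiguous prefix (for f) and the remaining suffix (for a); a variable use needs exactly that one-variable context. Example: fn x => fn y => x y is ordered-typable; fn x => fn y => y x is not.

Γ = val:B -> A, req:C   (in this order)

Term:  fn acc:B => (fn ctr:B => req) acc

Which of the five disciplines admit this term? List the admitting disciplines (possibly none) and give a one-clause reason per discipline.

admitted by: affine, unrestricted
use counts: val: 0×; req: 1×; acc (bound): 1×; ctr (bound): 0×
use order (left to right): req, acc
typing: well-typed — term : B -> C
ordered: ✗ — needs weakening: val, ctr unused
linear: ✗ — needs weakening: val, ctr unused
affine: ✓ — val, req, acc, ctr: no repeats, contraction unneeded
relevant: ✗ — needs weakening: val, ctr unused
unrestricted: ✓ — typability at B -> C is all that's needed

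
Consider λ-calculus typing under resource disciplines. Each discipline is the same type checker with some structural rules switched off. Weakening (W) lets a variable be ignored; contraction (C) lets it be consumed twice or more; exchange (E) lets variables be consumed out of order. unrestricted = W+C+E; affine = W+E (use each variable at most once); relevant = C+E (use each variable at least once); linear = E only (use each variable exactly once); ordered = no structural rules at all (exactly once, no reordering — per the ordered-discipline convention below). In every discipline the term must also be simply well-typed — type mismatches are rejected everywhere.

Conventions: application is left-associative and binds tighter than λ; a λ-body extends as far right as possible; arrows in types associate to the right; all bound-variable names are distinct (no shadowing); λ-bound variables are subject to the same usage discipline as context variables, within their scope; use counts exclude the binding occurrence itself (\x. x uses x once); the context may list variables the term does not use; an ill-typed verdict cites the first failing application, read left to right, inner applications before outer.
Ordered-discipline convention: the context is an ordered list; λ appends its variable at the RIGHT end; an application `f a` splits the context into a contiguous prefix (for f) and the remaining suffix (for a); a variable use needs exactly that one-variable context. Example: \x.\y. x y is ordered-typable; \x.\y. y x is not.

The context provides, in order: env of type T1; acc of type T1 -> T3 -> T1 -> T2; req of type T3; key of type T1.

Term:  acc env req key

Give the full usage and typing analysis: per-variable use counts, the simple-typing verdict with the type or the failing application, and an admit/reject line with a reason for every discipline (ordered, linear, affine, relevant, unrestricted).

counts: env=1; acc=1; req=1; key=1
uses in reading order: acc, env, req, key
typing: the term checks, with type T2
ordered: ✗, no ordered split (uses run acc, env, req, key)
linear: ✓, single use per variable (env, acc, req, key)
affine: ✓, no duplicate uses among env, acc, req, key
relevant: ✓, at least one use each (env, acc, req, key)
unrestricted: ✓, typability at T2 is all that's needed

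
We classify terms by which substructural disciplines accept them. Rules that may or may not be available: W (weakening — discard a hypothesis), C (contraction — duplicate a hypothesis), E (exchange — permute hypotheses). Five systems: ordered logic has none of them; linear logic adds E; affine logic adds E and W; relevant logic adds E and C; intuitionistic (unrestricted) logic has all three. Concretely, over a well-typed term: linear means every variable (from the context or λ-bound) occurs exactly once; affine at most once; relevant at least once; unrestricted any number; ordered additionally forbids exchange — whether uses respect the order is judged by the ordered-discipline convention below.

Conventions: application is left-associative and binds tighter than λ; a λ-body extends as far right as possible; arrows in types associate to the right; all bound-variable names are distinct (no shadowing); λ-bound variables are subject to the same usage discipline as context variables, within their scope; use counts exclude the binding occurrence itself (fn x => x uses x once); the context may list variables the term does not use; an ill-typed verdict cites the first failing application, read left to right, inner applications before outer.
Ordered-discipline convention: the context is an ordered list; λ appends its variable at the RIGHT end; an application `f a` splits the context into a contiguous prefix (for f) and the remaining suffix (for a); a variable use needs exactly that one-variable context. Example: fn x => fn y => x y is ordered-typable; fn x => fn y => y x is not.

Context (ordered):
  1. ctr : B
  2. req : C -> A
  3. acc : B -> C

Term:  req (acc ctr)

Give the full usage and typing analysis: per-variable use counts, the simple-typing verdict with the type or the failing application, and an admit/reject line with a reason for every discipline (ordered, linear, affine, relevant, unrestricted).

counts: ctr ×1, req ×1, acc ×1
uses in reading order: req, acc, ctr
typing: well-typed — term : A
ordered ✗ (needs exchange: uses follow req, acc, ctr)
linear ✓ (each of ctr, req, acc used exactly once)
affine ✓ (at most one use each (ctr, req, acc))
relevant ✓ (none of ctr, req, acc goes unused)
unrestricted ✓ (well-typed at A; no restrictions here)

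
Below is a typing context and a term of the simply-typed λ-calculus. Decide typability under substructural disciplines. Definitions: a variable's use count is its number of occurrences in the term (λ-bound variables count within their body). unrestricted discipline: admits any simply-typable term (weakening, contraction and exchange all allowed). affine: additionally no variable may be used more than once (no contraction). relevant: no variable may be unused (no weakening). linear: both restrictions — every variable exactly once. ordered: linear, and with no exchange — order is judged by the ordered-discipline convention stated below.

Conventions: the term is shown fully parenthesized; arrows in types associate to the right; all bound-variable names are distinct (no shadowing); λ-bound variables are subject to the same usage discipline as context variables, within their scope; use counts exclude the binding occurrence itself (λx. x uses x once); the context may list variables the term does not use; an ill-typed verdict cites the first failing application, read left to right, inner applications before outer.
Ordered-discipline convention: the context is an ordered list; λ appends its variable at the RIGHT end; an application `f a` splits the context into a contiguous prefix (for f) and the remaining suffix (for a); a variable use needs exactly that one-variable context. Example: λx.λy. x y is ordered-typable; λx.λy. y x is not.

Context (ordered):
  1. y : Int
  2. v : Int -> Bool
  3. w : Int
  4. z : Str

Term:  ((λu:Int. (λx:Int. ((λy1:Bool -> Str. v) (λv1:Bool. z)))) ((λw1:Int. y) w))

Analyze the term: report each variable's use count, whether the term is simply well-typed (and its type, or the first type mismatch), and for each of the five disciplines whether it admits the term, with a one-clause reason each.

usage: y=1; v=1; w=1; z=1; u [bound]=0; x [bound]=0; y1 [bound]=0; v1 [bound]=0; w1 [bound]=0
use order (left to right): v, z, y, w
typing: the term checks, with type Int -> Int -> Bool
ordered ✗ (u, x, y1, v1, w1 left unused)
linear ✗ (u, x, y1, v1, w1 left unused)
affine ✓ (y, v, w, z, u, x, y1, v1, w1: no repeats, contraction unneeded)
relevant ✗ (u, x, y1, v1, w1 left unused)
unrestricted ✓ (typability at Int -> Int -> Bool is all that's needed)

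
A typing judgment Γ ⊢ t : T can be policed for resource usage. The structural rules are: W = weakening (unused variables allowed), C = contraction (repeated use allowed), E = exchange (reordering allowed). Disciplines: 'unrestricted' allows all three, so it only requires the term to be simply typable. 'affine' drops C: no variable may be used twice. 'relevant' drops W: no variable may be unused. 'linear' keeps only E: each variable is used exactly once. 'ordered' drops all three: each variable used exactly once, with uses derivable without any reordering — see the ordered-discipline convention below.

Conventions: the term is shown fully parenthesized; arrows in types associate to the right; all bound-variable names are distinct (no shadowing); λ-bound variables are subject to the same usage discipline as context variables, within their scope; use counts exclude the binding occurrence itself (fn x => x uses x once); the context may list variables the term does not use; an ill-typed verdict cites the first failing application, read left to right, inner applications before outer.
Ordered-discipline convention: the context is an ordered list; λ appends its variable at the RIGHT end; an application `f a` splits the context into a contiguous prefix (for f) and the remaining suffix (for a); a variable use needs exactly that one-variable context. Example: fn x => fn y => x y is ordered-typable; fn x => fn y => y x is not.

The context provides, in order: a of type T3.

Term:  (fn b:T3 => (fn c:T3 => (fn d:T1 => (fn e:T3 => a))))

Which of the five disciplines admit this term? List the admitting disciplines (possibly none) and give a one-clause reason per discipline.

admitting disciplines: affine, unrestricted
variable uses: a=1; b (λ-bound)=0; c (λ-bound)=0; d (λ-bound)=0; e (λ-bound)=0
uses in reading order: a
typing: the term checks, with type T3 -> T3 -> T1 -> T3 -> T3
ordered ✗ (unused: b, c, d, e — weakening required)
linear ✗ (unused: b, c, d, e — weakening required)
affine ✓ (no duplicate uses among a, b, c, d, e)
relevant ✗ (unused: b, c, d, e — weakening required)
unrestricted ✓ (typability at T3 -> T3 -> T1 -> T3 -> T3 is all that's needed)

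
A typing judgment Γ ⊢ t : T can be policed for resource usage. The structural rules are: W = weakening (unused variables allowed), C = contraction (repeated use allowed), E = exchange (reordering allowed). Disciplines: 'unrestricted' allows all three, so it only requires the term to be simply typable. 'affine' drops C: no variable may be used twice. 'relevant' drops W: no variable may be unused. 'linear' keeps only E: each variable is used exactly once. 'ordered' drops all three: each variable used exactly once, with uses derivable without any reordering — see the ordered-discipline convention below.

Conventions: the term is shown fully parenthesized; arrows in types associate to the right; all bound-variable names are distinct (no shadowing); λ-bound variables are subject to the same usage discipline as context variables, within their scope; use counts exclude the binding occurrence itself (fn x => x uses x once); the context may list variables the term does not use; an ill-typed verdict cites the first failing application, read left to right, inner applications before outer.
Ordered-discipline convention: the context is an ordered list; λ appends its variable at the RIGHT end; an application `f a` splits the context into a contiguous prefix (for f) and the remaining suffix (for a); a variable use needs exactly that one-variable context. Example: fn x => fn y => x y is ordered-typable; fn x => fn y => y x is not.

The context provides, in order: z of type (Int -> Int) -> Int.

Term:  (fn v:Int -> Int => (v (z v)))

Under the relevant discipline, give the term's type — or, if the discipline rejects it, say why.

term : (Int -> Int) -> Int
usage: z: 1×; v (λ-bound): 2×
use order (left to right): v, z, v
typing: well-typed at (Int -> Int) -> Int
per-discipline verdicts: ordered ✗ | linear ✗ | affine ✗ | relevant ✓ | unrestricted ✓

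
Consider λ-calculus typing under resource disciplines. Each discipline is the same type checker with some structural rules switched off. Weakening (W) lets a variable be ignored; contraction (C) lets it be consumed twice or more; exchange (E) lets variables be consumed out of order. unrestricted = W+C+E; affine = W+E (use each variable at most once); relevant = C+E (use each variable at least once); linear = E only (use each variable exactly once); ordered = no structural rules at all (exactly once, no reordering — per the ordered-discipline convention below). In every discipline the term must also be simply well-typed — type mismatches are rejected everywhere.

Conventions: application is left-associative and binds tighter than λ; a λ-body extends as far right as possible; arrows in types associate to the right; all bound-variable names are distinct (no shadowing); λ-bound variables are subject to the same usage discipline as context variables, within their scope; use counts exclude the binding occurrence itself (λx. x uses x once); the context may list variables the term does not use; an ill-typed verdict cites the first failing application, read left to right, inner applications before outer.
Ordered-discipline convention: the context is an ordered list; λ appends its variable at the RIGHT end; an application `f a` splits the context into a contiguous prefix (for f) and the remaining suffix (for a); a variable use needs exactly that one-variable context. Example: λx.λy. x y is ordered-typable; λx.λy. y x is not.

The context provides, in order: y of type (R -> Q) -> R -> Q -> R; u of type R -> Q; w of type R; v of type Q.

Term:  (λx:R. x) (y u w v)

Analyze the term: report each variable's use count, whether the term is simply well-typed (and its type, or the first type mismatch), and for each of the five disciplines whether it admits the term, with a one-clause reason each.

use counts: y: 1; u: 1; w: 1; v: 1; x (λ-bound): 1
left-to-right use order: x, y, u, w, v
typing: the term checks, with type R
ordered ✓ (y, u, w, v, x once each; derivable with no W/C/E)
linear ✓ (each of y, u, w, v, x used exactly once)
affine ✓ (at most one use each (y, u, w, v, x))
relevant ✓ (y, u, w, v, x: all used, weakening unneeded)
unrestricted ✓ (typability at R is all that's needed)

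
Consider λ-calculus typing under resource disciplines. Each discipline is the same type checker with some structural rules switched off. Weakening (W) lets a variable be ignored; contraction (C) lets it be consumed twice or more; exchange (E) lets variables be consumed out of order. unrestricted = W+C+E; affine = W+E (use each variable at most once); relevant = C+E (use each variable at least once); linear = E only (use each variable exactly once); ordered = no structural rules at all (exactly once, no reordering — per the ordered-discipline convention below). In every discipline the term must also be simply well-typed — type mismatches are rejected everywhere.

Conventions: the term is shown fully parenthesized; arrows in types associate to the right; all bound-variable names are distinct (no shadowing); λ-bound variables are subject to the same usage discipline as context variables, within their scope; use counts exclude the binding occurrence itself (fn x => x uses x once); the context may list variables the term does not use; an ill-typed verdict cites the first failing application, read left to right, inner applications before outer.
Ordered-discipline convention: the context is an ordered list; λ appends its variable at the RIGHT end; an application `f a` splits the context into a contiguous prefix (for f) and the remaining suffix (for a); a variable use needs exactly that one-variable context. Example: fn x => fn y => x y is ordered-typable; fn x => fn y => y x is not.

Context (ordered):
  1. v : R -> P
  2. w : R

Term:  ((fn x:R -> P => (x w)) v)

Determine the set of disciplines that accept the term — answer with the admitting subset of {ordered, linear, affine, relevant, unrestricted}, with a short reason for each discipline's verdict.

admitted in: linear, affine, relevant, unrestricted
use counts: v: 1×, w: 1×, x (λ-bound): 1×
use order (left to right): x, w, v
typing: ✓ — P
ordered ✗ (no ordered split (uses run x, w, v))
linear ✓ (each of v, w, x used exactly once)
affine ✓ (v, w, x: no repeats, contraction unneeded)
relevant ✓ (v, w, x: all used, weakening unneeded)
unrestricted ✓ (typability at P is all that's needed)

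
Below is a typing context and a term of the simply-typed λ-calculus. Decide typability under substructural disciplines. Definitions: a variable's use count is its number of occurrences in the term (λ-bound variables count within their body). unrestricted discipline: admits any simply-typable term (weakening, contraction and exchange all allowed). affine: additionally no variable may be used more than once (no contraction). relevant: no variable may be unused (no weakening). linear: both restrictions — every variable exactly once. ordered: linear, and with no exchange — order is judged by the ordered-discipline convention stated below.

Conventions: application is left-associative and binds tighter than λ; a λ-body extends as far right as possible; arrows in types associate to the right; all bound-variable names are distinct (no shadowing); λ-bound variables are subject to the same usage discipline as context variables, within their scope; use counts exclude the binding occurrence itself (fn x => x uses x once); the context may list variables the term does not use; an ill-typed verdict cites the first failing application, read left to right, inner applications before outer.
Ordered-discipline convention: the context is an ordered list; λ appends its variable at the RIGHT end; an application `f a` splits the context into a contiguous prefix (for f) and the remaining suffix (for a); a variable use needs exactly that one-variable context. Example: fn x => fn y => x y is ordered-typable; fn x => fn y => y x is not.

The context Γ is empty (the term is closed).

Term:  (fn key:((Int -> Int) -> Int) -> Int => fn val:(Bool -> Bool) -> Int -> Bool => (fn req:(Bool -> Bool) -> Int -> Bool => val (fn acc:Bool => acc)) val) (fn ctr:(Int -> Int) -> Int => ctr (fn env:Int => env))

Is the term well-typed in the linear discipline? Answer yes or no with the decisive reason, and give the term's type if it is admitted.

no — repeated use of val ×2; unused: key, req — weakening required
use counts: key (λ-bound)=0, val (λ-bound)=2, req (λ-bound)=0, acc (λ-bound)=1, ctr (λ-bound)=1, env (λ-bound)=1
use order (left to right): val, acc, val, ctr, env
typing: the term checks, with type ((Bool -> Bool) -> Int -> Bool) -> Int -> Bool
summary: ordered ✗ · linear ✗ · affine ✗ · relevant ✗ · unrestricted ✓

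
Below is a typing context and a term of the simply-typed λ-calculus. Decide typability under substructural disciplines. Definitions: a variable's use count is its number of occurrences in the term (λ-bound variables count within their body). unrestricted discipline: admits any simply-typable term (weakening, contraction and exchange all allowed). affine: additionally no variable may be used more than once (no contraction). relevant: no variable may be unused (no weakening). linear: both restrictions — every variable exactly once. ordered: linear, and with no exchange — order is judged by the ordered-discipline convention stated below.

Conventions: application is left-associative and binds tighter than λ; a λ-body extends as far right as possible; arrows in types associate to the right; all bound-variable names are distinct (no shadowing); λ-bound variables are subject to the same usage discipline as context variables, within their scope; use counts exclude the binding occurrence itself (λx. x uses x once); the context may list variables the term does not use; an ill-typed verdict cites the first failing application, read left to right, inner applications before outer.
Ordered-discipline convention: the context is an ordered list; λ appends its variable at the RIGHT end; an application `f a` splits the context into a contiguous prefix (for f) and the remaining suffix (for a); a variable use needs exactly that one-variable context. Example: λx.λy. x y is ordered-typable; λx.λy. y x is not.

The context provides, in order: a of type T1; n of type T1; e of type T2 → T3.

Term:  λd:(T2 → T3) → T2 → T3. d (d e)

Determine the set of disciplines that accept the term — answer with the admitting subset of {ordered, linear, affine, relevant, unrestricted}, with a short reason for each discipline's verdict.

accepted by: unrestricted
use counts: a: 0, n: 0, e: 1, d [bound]: 2
order of uses: d, d, e
typing: well-typed — term : ((T2 → T3) → T2 → T3) → T2 → T3
ordered: ✗, d ×2 used more than once (contraction); needs weakening: a, n unused
linear: ✗, d ×2 used more than once (contraction); needs weakening: a, n unused
affine: ✗, d ×2 used more than once (contraction)
relevant: ✗, needs weakening: a, n unused
unrestricted: ✓, typability at ((T2 → T3) → T2 → T3) → T2 → T3 is all that's needed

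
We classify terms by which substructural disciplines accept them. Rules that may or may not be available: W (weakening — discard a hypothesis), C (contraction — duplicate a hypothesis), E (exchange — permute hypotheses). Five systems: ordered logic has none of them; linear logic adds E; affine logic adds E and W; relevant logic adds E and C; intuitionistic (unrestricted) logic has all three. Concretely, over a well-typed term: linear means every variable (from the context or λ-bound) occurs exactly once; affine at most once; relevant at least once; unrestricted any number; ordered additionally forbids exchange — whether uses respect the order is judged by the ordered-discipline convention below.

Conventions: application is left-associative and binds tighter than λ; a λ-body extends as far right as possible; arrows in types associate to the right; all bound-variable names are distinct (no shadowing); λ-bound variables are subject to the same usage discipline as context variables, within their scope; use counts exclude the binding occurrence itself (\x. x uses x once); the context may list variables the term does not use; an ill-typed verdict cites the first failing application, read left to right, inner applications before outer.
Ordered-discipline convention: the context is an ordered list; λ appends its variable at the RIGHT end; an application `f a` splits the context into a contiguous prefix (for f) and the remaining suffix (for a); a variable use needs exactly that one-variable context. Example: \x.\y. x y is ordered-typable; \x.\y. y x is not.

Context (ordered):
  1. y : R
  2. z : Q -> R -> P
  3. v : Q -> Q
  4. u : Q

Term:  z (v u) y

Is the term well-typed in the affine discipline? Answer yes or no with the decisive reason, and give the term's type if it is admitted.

yes — y, z, v, u: no repeats, contraction unneeded; term : P
variable uses: y: 1; z: 1; v: 1; u: 1
left-to-right use order: z, v, u, y
typing: ✓ — P
across the five disciplines: ordered ✗; linear ✓; affine ✓; relevant ✓; unrestricted ✓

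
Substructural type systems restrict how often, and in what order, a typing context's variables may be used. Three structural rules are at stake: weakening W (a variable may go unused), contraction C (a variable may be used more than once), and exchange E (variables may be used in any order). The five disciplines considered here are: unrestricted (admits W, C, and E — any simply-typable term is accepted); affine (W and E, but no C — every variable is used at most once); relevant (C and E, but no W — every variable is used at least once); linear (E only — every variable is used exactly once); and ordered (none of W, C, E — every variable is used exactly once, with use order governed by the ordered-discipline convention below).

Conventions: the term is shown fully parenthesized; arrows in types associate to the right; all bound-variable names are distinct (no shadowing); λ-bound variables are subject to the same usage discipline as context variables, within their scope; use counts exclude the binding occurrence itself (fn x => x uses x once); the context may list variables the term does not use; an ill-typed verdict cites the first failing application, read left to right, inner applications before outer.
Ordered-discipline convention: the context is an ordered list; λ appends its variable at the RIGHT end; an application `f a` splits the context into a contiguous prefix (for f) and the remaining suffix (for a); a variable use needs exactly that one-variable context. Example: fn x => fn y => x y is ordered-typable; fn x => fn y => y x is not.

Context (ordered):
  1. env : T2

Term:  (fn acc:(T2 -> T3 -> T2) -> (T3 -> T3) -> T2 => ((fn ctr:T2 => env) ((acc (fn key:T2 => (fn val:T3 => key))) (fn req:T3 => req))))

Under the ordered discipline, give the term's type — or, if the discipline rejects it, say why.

not well-typed under ordered — ctr, val left unused
usage: env: 1, acc (λ-bound): 1, ctr (λ-bound): 0, key (λ-bound): 1, val (λ-bound): 0, req (λ-bound): 1
uses in reading order: env, acc, key, req
typing: well-typed — term : ((T2 -> T3 -> T2) -> (T3 -> T3) -> T2) -> T2
across the five disciplines: ordered ✗; linear ✗; affine ✓; relevant ✗; unrestricted ✓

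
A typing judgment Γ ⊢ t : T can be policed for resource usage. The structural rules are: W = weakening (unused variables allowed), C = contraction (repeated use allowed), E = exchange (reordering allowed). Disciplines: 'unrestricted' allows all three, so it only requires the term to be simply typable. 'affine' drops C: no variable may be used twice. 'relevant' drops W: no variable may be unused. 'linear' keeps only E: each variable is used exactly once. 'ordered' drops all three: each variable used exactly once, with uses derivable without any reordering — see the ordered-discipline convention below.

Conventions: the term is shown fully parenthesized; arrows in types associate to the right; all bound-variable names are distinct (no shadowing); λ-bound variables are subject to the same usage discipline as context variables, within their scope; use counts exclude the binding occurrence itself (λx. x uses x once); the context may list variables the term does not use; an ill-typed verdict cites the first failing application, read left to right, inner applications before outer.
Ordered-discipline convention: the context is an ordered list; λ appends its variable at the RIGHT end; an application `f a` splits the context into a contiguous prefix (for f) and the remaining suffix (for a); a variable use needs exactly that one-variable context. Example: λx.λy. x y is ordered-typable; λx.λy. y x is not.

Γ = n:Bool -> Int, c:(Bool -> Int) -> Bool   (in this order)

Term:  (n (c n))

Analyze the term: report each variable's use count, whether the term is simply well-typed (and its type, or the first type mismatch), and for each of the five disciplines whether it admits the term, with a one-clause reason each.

variable uses: n: 2, c: 1
use order (left to right): n, c, n
typing: well-typed at Int
ordered ✗ (repeated use of n ×2)
linear ✗ (repeated use of n ×2)
affine ✗ (repeated use of n ×2)
relevant ✓ (every one of n, c appears)
unrestricted ✓ (typability at Int is all that's needed)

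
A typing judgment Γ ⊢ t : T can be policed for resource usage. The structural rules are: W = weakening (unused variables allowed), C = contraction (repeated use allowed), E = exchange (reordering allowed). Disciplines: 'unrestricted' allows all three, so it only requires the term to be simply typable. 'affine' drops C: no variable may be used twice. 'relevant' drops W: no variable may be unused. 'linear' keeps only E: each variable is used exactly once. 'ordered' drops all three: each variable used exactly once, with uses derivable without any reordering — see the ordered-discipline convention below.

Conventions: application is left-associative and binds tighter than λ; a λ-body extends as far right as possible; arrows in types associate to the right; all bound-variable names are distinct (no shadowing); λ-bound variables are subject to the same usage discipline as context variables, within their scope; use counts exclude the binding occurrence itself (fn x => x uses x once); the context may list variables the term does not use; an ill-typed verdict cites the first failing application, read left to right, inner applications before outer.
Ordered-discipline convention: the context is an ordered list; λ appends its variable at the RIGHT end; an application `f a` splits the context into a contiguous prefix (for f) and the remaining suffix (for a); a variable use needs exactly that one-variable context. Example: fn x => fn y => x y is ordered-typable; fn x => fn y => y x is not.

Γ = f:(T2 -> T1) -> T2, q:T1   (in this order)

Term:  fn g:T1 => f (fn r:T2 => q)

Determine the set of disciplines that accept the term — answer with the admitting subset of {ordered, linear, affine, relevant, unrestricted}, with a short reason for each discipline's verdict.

admitting disciplines: affine, unrestricted
variable uses: f ×1, q ×1, g (bound) ×0, r (bound) ×0
order of uses: f, q
typing: well-typed — term : T1 -> T2
ordered ✗ (g, r left unused)
linear ✗ (g, r left unused)
affine ✓ (none of f, q, g, r used more than once)
relevant ✗ (g, r left unused)
unrestricted ✓ (well-typed at T1 -> T2; no restrictions here)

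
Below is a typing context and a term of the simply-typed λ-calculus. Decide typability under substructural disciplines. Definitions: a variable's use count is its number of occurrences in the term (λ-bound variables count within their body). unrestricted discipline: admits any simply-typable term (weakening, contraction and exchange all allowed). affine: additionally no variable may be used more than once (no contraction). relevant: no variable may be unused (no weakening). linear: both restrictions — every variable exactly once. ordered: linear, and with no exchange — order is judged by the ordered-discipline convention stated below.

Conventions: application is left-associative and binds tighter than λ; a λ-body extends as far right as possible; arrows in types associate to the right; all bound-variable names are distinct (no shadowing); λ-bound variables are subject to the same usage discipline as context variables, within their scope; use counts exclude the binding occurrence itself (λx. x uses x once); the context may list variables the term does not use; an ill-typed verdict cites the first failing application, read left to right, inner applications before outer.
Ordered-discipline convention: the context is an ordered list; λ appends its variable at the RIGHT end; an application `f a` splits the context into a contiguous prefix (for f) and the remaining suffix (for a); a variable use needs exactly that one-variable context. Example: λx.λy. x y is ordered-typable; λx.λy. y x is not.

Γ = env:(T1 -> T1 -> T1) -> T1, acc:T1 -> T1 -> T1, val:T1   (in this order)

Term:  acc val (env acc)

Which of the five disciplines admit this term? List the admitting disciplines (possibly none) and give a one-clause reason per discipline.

admitting disciplines: relevant, unrestricted
counts: env ×1, acc ×2, val ×1
left-to-right use order: acc, val, env, acc
typing: well-typed — term : T1
ordered: ✗, repeated use of acc ×2
linear: ✗, repeated use of acc ×2
affine: ✗, repeated use of acc ×2
relevant: ✓, env, acc, val: all used, weakening unneeded
unrestricted: ✓, simply typable at T1; W, C, E all held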